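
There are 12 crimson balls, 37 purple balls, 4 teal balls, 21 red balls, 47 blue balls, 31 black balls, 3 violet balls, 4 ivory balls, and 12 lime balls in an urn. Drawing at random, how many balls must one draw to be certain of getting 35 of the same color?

156

In the worst case we take at most 34 of each color, but all 12 crimson, all 4 teal, all 21 red, all 31 black, all 3 violet, all 4 ivory, and all 12 lime (fewer than 34), giving 12 + 34 + 4 + 21 + 34 + 31 + 3 + 4 + 12 = 155.
One more ball then forces some color to 35, so 155 + 1 = 156.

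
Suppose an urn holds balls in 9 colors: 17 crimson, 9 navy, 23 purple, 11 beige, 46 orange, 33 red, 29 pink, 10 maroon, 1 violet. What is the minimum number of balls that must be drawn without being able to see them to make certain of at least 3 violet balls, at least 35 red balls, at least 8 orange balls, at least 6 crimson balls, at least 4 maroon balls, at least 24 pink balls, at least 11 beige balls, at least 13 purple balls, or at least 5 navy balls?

The worst case stops just short of every target: 5 crimson, 4 navy, 12 purple, 10 beige, 7 orange, all 33 red, 23 pink, 3 maroon, all 1 violet — 5 + 4 + 12 + 10 + 7 + 33 + 23 + 3 + 1 = 98 balls.
One more ball must push some color to its target, so 98 + 1 = 99.

99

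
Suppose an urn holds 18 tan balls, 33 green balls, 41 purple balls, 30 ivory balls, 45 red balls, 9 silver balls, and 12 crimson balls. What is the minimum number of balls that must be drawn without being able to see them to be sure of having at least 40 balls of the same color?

181

In the worst case we take at most 39 of each color, but all 18 tan, all 33 green, all 30 ivory, all 9 silver, and all 12 crimson (fewer than 39), giving 18 + 33 + 39 + 30 + 39 + 9 + 12 = 180.
One more ball then forces some color to 40, so 180 + 1 = 181.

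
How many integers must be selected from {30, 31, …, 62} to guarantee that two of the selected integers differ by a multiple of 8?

9

Use the pigeonhole principle on residue classes: group the integers by remainder mod 8; there are 8 residue classes, each nonempty in this range.
Choosing one from each class (8 integers) avoids any shared remainder.
One more choice must repeat a class, so two differ by a multiple of 8. Hence 8 + 1 = 9.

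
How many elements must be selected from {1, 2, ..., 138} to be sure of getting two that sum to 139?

70

Partition {1, …, 138} into 69 pairs: {1,138}, {2,137}, …, {69,70}.
Choosing 69 integers — say the integers 1 through 69 — takes one from each pair and avoids the property.
Choosing 70 forces two into the same pair by pigeonhole, and those sum to 139. So 70.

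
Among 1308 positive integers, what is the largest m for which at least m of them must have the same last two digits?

14

There are 100 possible two-digit endings, which serve as the pigeonholes.
If each of the 100 possible two-digit endings held at most 13, the total would be at most 100 × 13 = 1300 < 1308, a contradiction.
So at least one holds ⌈1308/100⌉ = 14.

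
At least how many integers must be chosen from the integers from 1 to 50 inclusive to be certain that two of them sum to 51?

Partition {1, …, 50} into 25 pairs: {1,50}, {2,49}, …, {25,26}.
Choosing 25 integers — say the integers 1 through 25 — takes one from each pair and avoids the property.
Choosing 26 forces two into the same pair by pigeonhole, and those sum to 51. So 26.

26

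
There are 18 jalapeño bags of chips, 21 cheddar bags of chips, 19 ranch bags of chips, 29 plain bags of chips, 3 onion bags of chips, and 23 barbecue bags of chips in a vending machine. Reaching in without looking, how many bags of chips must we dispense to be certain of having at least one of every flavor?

111

The hardest flavor to obtain is onion: we could draw every other bag of chips first — 113 − 3 = 110 bags of chips — without a single onion one.
The next draw must be onion, so 110 + 1 = 111.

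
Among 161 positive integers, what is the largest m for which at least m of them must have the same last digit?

The 161 positive integers fall into 10 possible last digits.
If each of the 10 possible last digits held at most 16, the total would be at most 10 × 16 = 160 < 161, a contradiction.
So at least one holds ⌈161/10⌉ = 17.

17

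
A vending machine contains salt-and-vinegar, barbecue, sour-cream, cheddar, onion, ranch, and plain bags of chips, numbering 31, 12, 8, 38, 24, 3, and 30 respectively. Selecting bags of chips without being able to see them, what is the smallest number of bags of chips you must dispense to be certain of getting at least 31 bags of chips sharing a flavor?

In the worst case we take at most 30 of each flavor, but all 12 barbecue, all 8 sour-cream, all 24 onion, and all 3 ranch (fewer than 30), giving 30 + 12 + 8 + 30 + 24 + 3 + 30 = 137.
One more bag of chips then forces some flavor to 31, so 137 + 1 = 138.

138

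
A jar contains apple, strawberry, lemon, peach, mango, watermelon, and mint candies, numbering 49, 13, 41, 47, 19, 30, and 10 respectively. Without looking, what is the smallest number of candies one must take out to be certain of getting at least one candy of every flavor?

The hardest flavor to obtain is mint: we could draw every other candy first — 209 − 10 = 199 candies — without a single mint one.
The next draw must be mint, so 199 + 1 = 200.

200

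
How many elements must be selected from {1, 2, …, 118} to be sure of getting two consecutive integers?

60

Partition {1, …, 118} into 59 pairs: {1,2}, {3,4}, …, {117,118}.
Choosing 59 integers — say the 59 even numbers 2, 4, …, 118 — takes one from each pair and avoids the property.
Choosing 60 forces two into the same pair by pigeonhole, and those are consecutive. So 60.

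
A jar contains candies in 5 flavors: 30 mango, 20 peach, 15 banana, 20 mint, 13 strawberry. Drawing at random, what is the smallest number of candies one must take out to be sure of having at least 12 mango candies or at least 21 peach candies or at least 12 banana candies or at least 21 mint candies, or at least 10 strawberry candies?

Each of the 5 flavors has its own threshold; avoid all of them simultaneously.
The worst case stops just short of every target: 11 mango, 20 peach, 11 banana, 20 mint, 9 strawberry — 11 + 20 + 11 + 20 + 9 = 71 candies.
One more candy must push some flavor to its target, so 71 + 1 = 72.

72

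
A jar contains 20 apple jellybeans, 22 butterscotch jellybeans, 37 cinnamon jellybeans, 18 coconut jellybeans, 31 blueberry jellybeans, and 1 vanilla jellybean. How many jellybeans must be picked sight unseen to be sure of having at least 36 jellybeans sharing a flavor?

In the worst case we take at most 35 of each flavor, but all 20 apple, all 22 butterscotch, all 18 coconut, all 31 blueberry, and all 1 vanilla (fewer than 35), giving 20 + 22 + 35 + 18 + 31 + 1 = 127.
One more jellybean then forces some flavor to 36, so 127 + 1 = 128.

128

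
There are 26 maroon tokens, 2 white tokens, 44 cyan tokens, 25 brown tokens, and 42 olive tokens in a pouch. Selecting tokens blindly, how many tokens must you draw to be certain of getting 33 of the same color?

118

Treat the 5 colors as pigeonholes.
In the worst case we take at most 32 of each color, but all 26 maroon, all 2 white, and all 25 brown (fewer than 32), giving 26 + 2 + 32 + 25 + 32 = 117.
One more token then forces some color to 33, so 117 + 1 = 118.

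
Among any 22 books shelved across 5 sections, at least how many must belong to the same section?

If each of the 5 sections held at most 4, the total would be at most 5 × 4 = 20 < 22, a contradiction.
So at least one holds ⌈22/5⌉ = 5.

5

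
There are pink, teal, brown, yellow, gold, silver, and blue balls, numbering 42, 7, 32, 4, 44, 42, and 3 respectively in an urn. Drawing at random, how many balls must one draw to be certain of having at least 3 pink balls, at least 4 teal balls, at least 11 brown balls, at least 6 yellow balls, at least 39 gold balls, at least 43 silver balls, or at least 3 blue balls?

102

The worst case stops just short of every target: 2 pink, 3 teal, 10 brown, all 4 yellow, 38 gold, 42 silver, 2 blue — 2 + 3 + 10 + 4 + 38 + 42 + 2 = 101 balls.
One more ball must push some color to its target, so 101 + 1 = 102.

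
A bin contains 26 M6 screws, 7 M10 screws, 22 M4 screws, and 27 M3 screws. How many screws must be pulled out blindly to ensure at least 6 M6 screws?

The worst case draws every non-M6 screw first: 7 + 22 + 27 = 56.
The next 6 draws are then forced to be M6, giving 56 + 6 = 62.

62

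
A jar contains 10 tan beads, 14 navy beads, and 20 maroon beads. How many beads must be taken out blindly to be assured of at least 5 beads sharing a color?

13

The worst case takes 4 beads of each color without reaching 5 of any: 3 × 4 = 12.
The next bead must bring some color to 5, so 12 + 1 = 13.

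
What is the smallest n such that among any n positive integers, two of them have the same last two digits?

101

There are 100 possible two-digit endings acting as pigeonholes.
With 100 positive integers we could place one in each, avoiding any repeat.
One more forces some class to hold 2, so 100 + 1 = 101.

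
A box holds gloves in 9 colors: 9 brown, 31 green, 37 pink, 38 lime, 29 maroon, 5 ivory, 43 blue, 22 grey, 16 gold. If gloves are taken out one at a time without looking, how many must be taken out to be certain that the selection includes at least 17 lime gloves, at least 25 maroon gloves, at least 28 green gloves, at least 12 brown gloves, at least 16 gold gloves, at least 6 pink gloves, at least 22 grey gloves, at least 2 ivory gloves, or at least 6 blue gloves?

Each of the 9 colors has its own threshold; avoid all of them simultaneously.
The worst case stops just short of every target: all 9 brown, 27 green, 5 pink, 16 lime, 24 maroon, 1 ivory, 5 blue, 21 grey, 15 gold — 9 + 27 + 5 + 16 + 24 + 1 + 5 + 21 + 15 = 123 gloves.
One more glove must push some color to its target, so 123 + 1 = 124.

124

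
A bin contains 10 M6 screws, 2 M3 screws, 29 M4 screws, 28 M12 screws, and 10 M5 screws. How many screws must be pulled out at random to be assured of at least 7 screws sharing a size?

Treat the 5 sizes as pigeonholes.
In the worst case we take at most 6 of each size, but all 2 M3 (fewer than 6), giving 6 + 2 + 6 + 6 + 6 = 26.
One more screw then forces some size to 7, so 26 + 1 = 27.

27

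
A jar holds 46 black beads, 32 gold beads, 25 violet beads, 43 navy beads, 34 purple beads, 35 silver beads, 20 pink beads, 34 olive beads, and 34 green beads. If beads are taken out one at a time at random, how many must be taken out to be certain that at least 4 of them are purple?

273

To avoid purple beads as long as possible, exhaust the other 8 colors first.
The worst case draws every non-purple bead first: 46 + 32 + 25 + 43 + 35 + 20 + 34 + 34 = 269.
The next 4 draws are then forced to be purple, giving 269 + 4 = 273.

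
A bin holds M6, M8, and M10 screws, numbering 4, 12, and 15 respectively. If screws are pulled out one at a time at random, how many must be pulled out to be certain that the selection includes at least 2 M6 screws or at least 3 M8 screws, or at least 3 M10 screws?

The worst case stops just short of every target: 1 M6, 2 M8, 2 M10 — 1 + 2 + 2 = 5 screws.
One more screw must push some size to its target, so 5 + 1 = 6.

6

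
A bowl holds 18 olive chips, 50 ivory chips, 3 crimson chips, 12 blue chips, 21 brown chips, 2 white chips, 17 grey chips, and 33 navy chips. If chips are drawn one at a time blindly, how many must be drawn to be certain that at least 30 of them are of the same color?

Treat the 8 colors as pigeonholes.
In the worst case we take at most 29 of each color, but all 18 olive, all 3 crimson, all 12 blue, all 21 brown, all 2 white, and all 17 grey (fewer than 29), giving 18 + 29 + 3 + 12 + 21 + 2 + 17 + 29 = 131.
One more chip then forces some color to 30, so 131 + 1 = 132.

132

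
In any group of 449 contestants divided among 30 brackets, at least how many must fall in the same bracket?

The 449 contestants fall into 30 brackets.
If each of the 30 brackets held at most 14, the total would be at most 30 × 14 = 420 < 449, a contradiction.
So at least one holds ⌈449/30⌉ = 15.

15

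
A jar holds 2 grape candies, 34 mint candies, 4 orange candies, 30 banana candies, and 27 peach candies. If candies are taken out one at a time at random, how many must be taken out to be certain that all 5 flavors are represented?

The hardest flavor to obtain is grape: we could draw every other candy first — 97 − 2 = 95 candies — without a single grape one.
The next draw must be grape, so 95 + 1 = 96.

96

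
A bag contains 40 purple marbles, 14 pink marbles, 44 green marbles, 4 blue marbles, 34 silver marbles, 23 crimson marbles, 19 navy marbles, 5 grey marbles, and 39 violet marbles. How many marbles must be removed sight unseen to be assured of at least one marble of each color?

The hardest color to obtain is blue: we could draw every other marble first — 222 − 4 = 218 marbles — without a single blue one.
The next draw must be blue, so 218 + 1 = 219.

219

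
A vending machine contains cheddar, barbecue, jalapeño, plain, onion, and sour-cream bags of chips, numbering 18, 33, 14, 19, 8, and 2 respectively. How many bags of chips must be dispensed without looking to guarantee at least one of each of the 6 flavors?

The hardest flavor to obtain is sour-cream: we could draw every other bag of chips first — 94 − 2 = 92 bags of chips — without a single sour-cream one.
The next draw must be sour-cream, so 92 + 1 = 93.

93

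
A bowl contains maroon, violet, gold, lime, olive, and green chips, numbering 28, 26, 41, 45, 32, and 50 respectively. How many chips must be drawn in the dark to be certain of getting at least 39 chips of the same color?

Treat the 6 colors as pigeonholes.
In the worst case we take at most 38 of each color, but all 28 maroon, all 26 violet, and all 32 olive (fewer than 38), giving 28 + 26 + 38 + 38 + 32 + 38 = 200.
One more chip then forces some color to 39, so 200 + 1 = 201.

201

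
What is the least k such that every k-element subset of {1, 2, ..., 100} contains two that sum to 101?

51

Partition {1, …, 100} into 50 pairs: {1,100}, {2,99}, …, {50,51}.
Choosing 50 integers — say the integers 1 through 50 — takes one from each pair and avoids the property.
Choosing 51 forces two into the same pair by pigeonhole, and those sum to 101. So 51.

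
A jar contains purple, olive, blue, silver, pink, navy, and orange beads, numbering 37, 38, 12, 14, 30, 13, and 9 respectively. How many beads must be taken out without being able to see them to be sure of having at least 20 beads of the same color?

106

Treat the 7 colors as pigeonholes.
In the worst case we take at most 19 of each color, but all 12 blue, all 14 silver, all 13 navy, and all 9 orange (fewer than 19), giving 19 + 19 + 12 + 14 + 19 + 13 + 9 = 105.
One more bead then forces some color to 20, so 105 + 1 = 106.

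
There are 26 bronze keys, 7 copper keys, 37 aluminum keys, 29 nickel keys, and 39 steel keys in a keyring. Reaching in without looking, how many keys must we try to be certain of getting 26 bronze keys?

138

To avoid bronze keys as long as possible, exhaust the other 4 types first.
The worst case draws every non-bronze key first: 7 + 37 + 29 + 39 = 112.
The next 26 draws are then forced to be bronze, giving 112 + 26 = 138.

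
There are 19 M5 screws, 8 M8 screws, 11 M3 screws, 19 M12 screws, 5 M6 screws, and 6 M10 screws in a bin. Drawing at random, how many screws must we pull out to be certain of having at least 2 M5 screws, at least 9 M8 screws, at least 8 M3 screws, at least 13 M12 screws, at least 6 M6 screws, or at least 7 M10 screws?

Each of the 6 sizes has its own threshold; avoid all of them simultaneously.
The worst case stops just short of every target: 1 M5, 8 M8, 7 M3, 12 M12, 5 M6, 6 M10 — 1 + 8 + 7 + 12 + 5 + 6 = 39 screws.
One more screw must push some size to its target, so 39 + 1 = 40.

40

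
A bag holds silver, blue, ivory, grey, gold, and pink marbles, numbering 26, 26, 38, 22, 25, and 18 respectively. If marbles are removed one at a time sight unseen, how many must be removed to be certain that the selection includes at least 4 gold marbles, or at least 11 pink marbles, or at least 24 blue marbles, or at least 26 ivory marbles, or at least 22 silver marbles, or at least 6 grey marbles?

88

Each of the 6 colors has its own threshold; avoid all of them simultaneously.
The worst case stops just short of every target: 21 silver, 23 blue, 25 ivory, 5 grey, 3 gold, 10 pink — 21 + 23 + 25 + 5 + 3 + 10 = 87 marbles.
One more marble must push some color to its target, so 87 + 1 = 88.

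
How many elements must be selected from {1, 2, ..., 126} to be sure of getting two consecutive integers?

64

Partition {1, …, 126} into 63 pairs: {1,2}, {3,4}, …, {125,126}.
Choosing 63 integers — say the 63 even numbers 2, 4, …, 126 — takes one from each pair and avoids the property.
Choosing 64 forces two into the same pair by pigeonhole, and those are consecutive. So 64.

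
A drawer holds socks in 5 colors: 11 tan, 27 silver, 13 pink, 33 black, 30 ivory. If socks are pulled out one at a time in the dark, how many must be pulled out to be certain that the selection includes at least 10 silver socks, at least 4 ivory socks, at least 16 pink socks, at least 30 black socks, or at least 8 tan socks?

62

Each of the 5 colors has its own threshold; avoid all of them simultaneously.
The worst case stops just short of every target: 7 tan, 9 silver, all 13 pink, 29 black, 3 ivory — 7 + 9 + 13 + 29 + 3 = 61 socks.
One more sock must push some color to its target, so 61 + 1 = 62.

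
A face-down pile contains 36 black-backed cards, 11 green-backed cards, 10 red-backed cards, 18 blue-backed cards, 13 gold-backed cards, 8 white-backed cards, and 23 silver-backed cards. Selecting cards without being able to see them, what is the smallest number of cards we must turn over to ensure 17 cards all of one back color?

In the worst case we take at most 16 of each back color, but all 11 green-backed, all 10 red-backed, all 13 gold-backed, and all 8 white-backed (fewer than 16), giving 16 + 11 + 10 + 16 + 13 + 8 + 16 = 90.
One more card then forces some back color to 17, so 90 + 1 = 91.

91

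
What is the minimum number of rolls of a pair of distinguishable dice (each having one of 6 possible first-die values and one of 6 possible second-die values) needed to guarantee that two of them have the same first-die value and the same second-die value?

37

There are 6 × 6 = 36 (first-die value, second-die value) combinations acting as pigeonholes.
With 36 rolls of a pair of distinguishable dice we could place one in each, avoiding any repeat.
One more forces some (first-die value, second-die value) pair to hold 2, so 36 + 1 = 37.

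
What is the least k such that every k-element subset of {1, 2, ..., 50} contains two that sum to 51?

26

Partition {1, …, 50} into 25 pairs: {1,50}, {2,49}, …, {25,26}.
Choosing 25 integers — say the integers 1 through 25 — takes one from each pair and avoids the property.
Choosing 26 forces two into the same pair by pigeonhole, and those sum to 51. So 26.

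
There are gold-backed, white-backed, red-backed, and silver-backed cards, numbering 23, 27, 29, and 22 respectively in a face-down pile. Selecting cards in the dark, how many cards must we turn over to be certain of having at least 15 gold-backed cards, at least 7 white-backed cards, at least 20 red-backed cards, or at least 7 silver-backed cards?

46

Each of the 4 back colors has its own threshold; avoid all of them simultaneously.
The worst case stops just short of every target: 14 gold-backed, 6 white-backed, 19 red-backed, 6 silver-backed — 14 + 6 + 19 + 6 = 45 cards.
One more card must push some back color to its target, so 45 + 1 = 46.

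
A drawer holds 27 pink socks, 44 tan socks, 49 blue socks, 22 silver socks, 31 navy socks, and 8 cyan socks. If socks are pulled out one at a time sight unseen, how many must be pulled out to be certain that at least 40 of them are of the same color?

167

Treat the 6 colors as pigeonholes.
In the worst case we take at most 39 of each color, but all 27 pink, all 22 silver, all 31 navy, and all 8 cyan (fewer than 39), giving 27 + 39 + 39 + 22 + 31 + 8 = 166.
One more sock then forces some color to 40, so 166 + 1 = 167.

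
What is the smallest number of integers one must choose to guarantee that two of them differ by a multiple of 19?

Two integers differ by a multiple of 19 exactly when they share a remainder mod 19.
There are 19 residue classes mod 19, so 19 integers can all lie in distinct classes.
One more integer must repeat a residue, giving a difference divisible by 19. So n = 19 + 1 = 20.

20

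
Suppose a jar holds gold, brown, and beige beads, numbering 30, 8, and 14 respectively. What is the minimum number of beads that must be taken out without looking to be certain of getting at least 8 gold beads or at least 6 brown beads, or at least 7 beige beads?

19

The worst case stops just short of every target: 7 gold, 5 brown, 6 beige — 7 + 5 + 6 = 18 beads.
One more bead must push some color to its target, so 18 + 1 = 19.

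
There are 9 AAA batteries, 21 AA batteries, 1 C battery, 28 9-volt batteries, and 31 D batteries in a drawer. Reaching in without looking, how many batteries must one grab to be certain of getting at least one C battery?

90

To avoid C batteries as long as possible, exhaust the other 4 types first.
The worst case draws every non-C battery first: 9 + 21 + 28 + 31 = 89.
The next draw is then forced to be C, giving 89 + 1 = 90.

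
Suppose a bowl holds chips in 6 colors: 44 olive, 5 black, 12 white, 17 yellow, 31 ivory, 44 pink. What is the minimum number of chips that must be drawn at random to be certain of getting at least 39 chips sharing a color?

In the worst case we take at most 38 of each color, but all 5 black, all 12 white, all 17 yellow, and all 31 ivory (fewer than 38), giving 38 + 5 + 12 + 17 + 31 + 38 = 141.
One more chip then forces some color to 39, so 141 + 1 = 142.

142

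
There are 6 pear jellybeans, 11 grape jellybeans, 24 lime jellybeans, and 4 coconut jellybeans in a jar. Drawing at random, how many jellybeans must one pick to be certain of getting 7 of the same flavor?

23

In the worst case we take at most 6 of each flavor, but all 4 coconut (fewer than 6), giving 6 + 6 + 6 + 4 = 22.
One more jellybean then forces some flavor to 7, so 22 + 1 = 23.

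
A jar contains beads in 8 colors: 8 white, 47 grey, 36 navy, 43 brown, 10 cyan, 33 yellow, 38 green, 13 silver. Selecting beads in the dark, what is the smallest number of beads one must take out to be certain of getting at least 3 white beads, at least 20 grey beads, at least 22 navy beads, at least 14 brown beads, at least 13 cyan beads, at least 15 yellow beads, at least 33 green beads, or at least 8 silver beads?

119

The worst case stops just short of every target: 2 white, 19 grey, 21 navy, 13 brown, all 10 cyan, 14 yellow, 32 green, 7 silver — 2 + 19 + 21 + 13 + 10 + 14 + 32 + 7 = 118 beads.
One more bead must push some color to its target, so 118 + 1 = 119.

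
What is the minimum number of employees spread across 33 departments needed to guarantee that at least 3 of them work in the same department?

67

There are 33 departments acting as pigeonholes.
With 33 × 2 = 66 employees we could place exactly 2 in each, with no class reaching 3.
One more forces some class to hold 3, so 66 + 1 = 67.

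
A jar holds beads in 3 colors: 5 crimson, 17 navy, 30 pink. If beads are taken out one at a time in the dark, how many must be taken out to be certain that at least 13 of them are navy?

48

The worst case draws every non-navy bead first: 5 + 30 = 35.
The next 13 draws are then forced to be navy, giving 35 + 13 = 48.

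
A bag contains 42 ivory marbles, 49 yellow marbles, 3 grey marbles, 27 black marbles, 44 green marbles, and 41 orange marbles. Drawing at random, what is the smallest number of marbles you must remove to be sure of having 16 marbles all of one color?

79

In the worst case we take at most 15 of each color, but all 3 grey (fewer than 15), giving 15 + 15 + 3 + 15 + 15 + 15 = 78.
One more marble then forces some color to 16, so 78 + 1 = 79.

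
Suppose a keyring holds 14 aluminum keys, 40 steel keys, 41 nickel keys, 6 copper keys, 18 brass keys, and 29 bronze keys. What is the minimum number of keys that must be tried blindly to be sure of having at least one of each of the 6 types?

143

The hardest type to obtain is copper: we could draw every other key first — 148 − 6 = 142 keys — without a single copper one.
The next draw must be copper, so 142 + 1 = 143.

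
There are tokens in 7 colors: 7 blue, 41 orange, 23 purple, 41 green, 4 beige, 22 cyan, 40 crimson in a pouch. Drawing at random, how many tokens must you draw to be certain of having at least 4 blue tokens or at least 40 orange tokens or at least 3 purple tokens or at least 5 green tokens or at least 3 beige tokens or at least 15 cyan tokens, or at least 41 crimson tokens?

105

Each of the 7 colors has its own threshold; avoid all of them simultaneously.
The worst case stops just short of every target: 3 blue, 39 orange, 2 purple, 4 green, 2 beige, 14 cyan, 40 crimson — 3 + 39 + 2 + 4 + 2 + 14 + 40 = 104 tokens.
One more token must push some color to its target, so 104 + 1 = 105.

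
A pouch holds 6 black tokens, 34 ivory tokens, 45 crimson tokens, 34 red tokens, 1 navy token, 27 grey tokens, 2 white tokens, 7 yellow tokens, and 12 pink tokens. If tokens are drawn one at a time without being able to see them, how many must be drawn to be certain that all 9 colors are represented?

168

The hardest color to obtain is navy: we could draw every other token first — 168 − 1 = 167 tokens — without a single navy one.
The next draw must be navy, so 167 + 1 = 168.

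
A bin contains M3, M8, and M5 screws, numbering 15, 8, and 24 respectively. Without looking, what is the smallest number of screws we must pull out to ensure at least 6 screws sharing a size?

The worst case takes 5 screws of each size without reaching 6 of any: 3 × 5 = 15.
The next screw must bring some size to 6, so 15 + 1 = 16.

16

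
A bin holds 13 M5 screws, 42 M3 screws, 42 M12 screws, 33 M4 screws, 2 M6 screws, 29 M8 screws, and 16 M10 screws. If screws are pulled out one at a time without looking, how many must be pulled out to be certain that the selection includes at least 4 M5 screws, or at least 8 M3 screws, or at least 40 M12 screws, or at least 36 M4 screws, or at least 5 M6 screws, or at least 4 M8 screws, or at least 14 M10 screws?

The worst case stops just short of every target: 3 M5, 7 M3, 39 M12, all 33 M4, all 2 M6, 3 M8, 13 M10 — 3 + 7 + 39 + 33 + 2 + 3 + 13 = 100 screws.
One more screw must push some size to its target, so 100 + 1 = 101.

101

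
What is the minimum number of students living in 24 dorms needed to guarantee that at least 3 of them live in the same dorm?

49

There are 24 dorms acting as pigeonholes.
With 24 × 2 = 48 students we could place exactly 2 in each, with no class reaching 3.
One more forces some class to hold 3, so 48 + 1 = 49.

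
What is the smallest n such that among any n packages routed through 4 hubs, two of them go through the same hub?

5

There are 4 hubs acting as pigeonholes.
With 4 packages we could place one in each, avoiding any repeat.
One more forces some class to hold 2, so 4 + 1 = 5.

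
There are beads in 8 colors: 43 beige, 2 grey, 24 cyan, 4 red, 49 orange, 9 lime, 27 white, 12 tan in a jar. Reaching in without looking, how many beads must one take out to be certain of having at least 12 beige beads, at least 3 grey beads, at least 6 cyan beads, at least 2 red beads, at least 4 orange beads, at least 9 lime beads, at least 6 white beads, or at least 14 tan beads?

48

The worst case stops just short of every target: 11 beige, 2 grey, 5 cyan, 1 red, 3 orange, 8 lime, 5 white, all 12 tan — 11 + 2 + 5 + 1 + 3 + 8 + 5 + 12 = 47 beads.
One more bead must push some color to its target, so 47 + 1 = 48.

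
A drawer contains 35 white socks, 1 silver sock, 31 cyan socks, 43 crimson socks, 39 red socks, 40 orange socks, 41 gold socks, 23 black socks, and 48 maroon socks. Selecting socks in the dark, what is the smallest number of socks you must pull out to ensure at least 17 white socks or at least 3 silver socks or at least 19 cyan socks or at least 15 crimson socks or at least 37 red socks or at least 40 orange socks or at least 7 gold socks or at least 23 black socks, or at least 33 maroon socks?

185

The worst case stops just short of every target: 16 white, all 1 silver, 18 cyan, 14 crimson, 36 red, 39 orange, 6 gold, 22 black, 32 maroon — 16 + 1 + 18 + 14 + 36 + 39 + 6 + 22 + 32 = 184 socks.
One more sock must push some color to its target, so 184 + 1 = 185.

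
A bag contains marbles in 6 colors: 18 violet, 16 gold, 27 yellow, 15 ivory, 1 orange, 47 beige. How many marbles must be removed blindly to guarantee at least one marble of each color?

124

The hardest color to obtain is orange: we could draw every other marble first — 124 − 1 = 123 marbles — without a single orange one.
The next draw must be orange, so 123 + 1 = 124.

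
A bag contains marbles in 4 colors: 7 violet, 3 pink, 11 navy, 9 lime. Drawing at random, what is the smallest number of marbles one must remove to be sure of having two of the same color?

The worst case takes 1 marble of each color without reaching 2 of any: 4 × 1 = 4.
The next marble must bring some color to 2, so 4 + 1 = 5.

5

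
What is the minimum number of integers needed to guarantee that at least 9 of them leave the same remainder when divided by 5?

There are 5 residue classes modulo 5 acting as pigeonholes.
With 5 × 8 = 40 integers we could place exactly 8 in each, with no class reaching 9.
One more forces some class to hold 9, so 40 + 1 = 41.

41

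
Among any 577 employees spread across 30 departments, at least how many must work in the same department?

If each of the 30 departments held at most 19, the total would be at most 30 × 19 = 570 < 577, a contradiction.
So at least one holds ⌈577/30⌉ = 20.

20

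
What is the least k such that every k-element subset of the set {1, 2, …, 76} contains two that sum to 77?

Partition {1, …, 76} into 38 pairs: {1,76}, {2,75}, …, {38,39}.
Choosing 38 integers — say the integers 1 through 38 — takes one from each pair and avoids the property.
Choosing 39 forces two into the same pair by pigeonhole, and those sum to 77. So 39.

39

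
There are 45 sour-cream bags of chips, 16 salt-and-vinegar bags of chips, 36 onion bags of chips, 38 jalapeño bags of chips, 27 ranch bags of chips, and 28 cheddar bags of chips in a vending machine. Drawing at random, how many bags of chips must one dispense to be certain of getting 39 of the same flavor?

In the worst case we take at most 38 of each flavor, but all 16 salt-and-vinegar, all 36 onion, all 27 ranch, and all 28 cheddar (fewer than 38), giving 38 + 16 + 36 + 38 + 27 + 28 = 183.
One more bag of chips then forces some flavor to 39, so 183 + 1 = 184.

184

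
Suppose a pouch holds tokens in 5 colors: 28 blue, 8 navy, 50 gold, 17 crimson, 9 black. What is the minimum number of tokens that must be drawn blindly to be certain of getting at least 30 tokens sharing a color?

In the worst case we take at most 29 of each color, but all 28 blue, all 8 navy, all 17 crimson, and all 9 black (fewer than 29), giving 28 + 8 + 29 + 17 + 9 = 91.
One more token then forces some color to 30, so 91 + 1 = 92.

92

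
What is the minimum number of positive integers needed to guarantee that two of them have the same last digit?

11

There are 10 possible last digits acting as pigeonholes.
With 10 positive integers we could place one in each, avoiding any repeat.
One more forces some class to hold 2, so 10 + 1 = 11.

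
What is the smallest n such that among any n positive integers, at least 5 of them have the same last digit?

41

There are 10 possible last digits acting as pigeonholes.
With 10 × 4 = 40 positive integers we could place exactly 4 in each, with no class reaching 5.
One more forces some class to hold 5, so 40 + 1 = 41.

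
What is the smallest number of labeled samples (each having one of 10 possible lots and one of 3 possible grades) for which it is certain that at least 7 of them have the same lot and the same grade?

181

There are 10 × 3 = 30 (lot, grade) combinations acting as pigeonholes.
With 30 × 6 = 180 labeled samples we could place exactly 6 in each, with no (lot, grade) pair reaching 7.
One more forces some (lot, grade) pair to hold 7, so 180 + 1 = 181.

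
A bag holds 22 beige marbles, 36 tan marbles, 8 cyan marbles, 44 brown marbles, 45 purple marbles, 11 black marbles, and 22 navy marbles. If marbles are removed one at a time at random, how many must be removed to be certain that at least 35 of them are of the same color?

166

In the worst case we take at most 34 of each color, but all 22 beige, all 8 cyan, all 11 black, and all 22 navy (fewer than 34), giving 22 + 34 + 8 + 34 + 34 + 11 + 22 = 165.
One more marble then forces some color to 35, so 165 + 1 = 166.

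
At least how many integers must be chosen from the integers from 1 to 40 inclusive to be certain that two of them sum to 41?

21

Partition {1, …, 40} into 20 pairs: {1,40}, {2,39}, …, {20,21}.
Choosing 20 integers — say the integers 1 through 20 — takes one from each pair and avoids the property.
Choosing 21 forces two into the same pair by pigeonhole, and those sum to 41. So 21.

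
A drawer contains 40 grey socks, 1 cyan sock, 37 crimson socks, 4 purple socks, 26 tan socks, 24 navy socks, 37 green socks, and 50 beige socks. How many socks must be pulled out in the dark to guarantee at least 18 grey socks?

197

The worst case draws every non-grey sock first: 1 + 37 + 4 + 26 + 24 + 37 + 50 = 179.
The next 18 draws are then forced to be grey, giving 179 + 18 = 197.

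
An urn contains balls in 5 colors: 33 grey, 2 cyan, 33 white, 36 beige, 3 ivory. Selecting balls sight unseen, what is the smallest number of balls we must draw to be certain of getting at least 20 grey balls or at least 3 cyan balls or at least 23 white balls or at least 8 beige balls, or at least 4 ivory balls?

The worst case stops just short of every target: 19 grey, 2 cyan, 22 white, 7 beige, 3 ivory — 19 + 2 + 22 + 7 + 3 = 53 balls.
One more ball must push some color to its target, so 53 + 1 = 54.

54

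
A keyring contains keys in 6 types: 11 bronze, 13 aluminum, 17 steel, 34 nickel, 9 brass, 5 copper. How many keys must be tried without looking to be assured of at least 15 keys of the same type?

Treat the 6 types as pigeonholes.
In the worst case we take at most 14 of each type, but all 11 bronze, all 13 aluminum, all 9 brass, and all 5 copper (fewer than 14), giving 11 + 13 + 14 + 14 + 9 + 5 = 66.
One more key then forces some type to 15, so 66 + 1 = 67.

67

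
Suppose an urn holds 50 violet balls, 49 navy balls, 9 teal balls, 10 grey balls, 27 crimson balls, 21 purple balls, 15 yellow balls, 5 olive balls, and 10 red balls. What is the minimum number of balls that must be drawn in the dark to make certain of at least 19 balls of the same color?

In the worst case we take at most 18 of each color, but all 9 teal, all 10 grey, all 15 yellow, all 5 olive, and all 10 red (fewer than 18), giving 18 + 18 + 9 + 10 + 18 + 18 + 15 + 5 + 10 = 121.
One more ball then forces some color to 19, so 121 + 1 = 122.

122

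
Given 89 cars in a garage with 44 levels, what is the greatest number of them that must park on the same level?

If each of the 44 levels held at most 2, the total would be at most 44 × 2 = 88 < 89, a contradiction.
So at least one holds ⌈89/44⌉ = 3.

3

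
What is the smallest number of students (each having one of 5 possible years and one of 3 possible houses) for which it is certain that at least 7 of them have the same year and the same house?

91

There are 5 × 3 = 15 (year, house) combinations acting as pigeonholes.
With 15 × 6 = 90 students we could place exactly 6 in each, with no (year, house) pair reaching 7.
One more forces some (year, house) pair to hold 7, so 90 + 1 = 91.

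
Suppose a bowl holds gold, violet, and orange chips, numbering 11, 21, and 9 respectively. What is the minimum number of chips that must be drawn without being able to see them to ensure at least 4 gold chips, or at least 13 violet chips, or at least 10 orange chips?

The worst case stops just short of every target: 3 gold, 12 violet, 9 orange — 3 + 12 + 9 = 24 chips.
One more chip must push some color to its target, so 24 + 1 = 25.

25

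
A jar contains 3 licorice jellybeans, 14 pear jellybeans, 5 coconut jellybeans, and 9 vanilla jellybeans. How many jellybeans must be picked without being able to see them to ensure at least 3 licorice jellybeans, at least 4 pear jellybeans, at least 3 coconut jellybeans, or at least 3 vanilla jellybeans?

10

The worst case stops just short of every target: 2 licorice, 3 pear, 2 coconut, 2 vanilla — 2 + 3 + 2 + 2 = 9 jellybeans.
One more jellybean must push some flavor to its target, so 9 + 1 = 10.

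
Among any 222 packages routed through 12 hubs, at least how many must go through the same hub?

The 222 packages fall into 12 hubs.
If each of the 12 hubs held at most 18, the total would be at most 12 × 18 = 216 < 222, a contradiction.
So at least one holds ⌈222/12⌉ = 19.

19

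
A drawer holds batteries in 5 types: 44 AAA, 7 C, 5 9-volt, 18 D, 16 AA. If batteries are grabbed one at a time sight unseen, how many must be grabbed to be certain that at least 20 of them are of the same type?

Treat the 5 types as pigeonholes.
In the worst case we take at most 19 of each type, but all 7 C, all 5 9-volt, all 18 D, and all 16 AA (fewer than 19), giving 19 + 7 + 5 + 18 + 16 = 65.
One more battery then forces some type to 20, so 65 + 1 = 66.

66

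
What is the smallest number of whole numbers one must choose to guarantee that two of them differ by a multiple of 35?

Use the pigeonhole principle on residue classes: two integers differ by a multiple of 35 exactly when they share a remainder mod 35.
There are 35 residue classes mod 35, so 35 integers can all lie in distinct classes.
One more integer must repeat a residue, giving a difference divisible by 35. So n = 35 + 1 = 36.

36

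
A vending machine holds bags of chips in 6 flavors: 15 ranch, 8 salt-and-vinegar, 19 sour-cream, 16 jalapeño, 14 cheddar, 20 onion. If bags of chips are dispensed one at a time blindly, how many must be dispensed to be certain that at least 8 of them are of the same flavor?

The worst case takes 7 bags of chips of each flavor without reaching 8 of any: 6 × 7 = 42.
The next bag of chips must bring some flavor to 8, so 42 + 1 = 43.

43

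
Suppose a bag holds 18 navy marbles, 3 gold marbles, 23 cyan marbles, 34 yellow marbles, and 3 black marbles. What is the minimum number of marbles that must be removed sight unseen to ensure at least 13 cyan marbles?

The worst case draws every non-cyan marble first: 18 + 3 + 34 + 3 = 58.
The next 13 draws are then forced to be cyan, giving 58 + 13 = 71.

71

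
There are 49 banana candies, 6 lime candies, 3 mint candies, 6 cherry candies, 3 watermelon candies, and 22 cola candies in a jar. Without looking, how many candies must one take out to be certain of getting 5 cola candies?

The worst case draws every non-cola candy first: 49 + 6 + 3 + 6 + 3 = 67.
The next 5 draws are then forced to be cola, giving 67 + 5 = 72.

72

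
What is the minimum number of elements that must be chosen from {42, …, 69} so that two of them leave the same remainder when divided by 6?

Group the integers by remainder mod 6; there are 6 residue classes, each nonempty in this range.
Choosing one from each class (6 integers) avoids any shared remainder.
One more choice must repeat a class, so two differ by a multiple of 6. Hence 6 + 1 = 7.

7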